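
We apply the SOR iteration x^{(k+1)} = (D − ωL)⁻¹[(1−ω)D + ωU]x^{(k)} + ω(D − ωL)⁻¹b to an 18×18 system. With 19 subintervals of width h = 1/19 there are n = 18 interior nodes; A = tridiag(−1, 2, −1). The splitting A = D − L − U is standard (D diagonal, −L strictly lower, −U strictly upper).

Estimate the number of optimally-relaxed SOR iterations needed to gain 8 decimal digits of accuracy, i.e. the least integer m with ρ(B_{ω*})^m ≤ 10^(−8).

m = 56

[ρ_J] n=18: ρ(B_J) = cos(π/(n+1)) = cos(π/19) = 0.9863613.
root = sin(π/19) = 0.1645946  (since 1−cos² = sin²).
[ω*] 2 ÷ (1 + 0.1645946) = 2 ÷ 1.1645946 = 1.7173358.
[ρ_SOR] ω* − 1 = 0.7173358.
For 8 digits: m = 8·ln10 / (−ln 0.7173358) = 18.4207/0.332211 = 55.449; round up → m = 56.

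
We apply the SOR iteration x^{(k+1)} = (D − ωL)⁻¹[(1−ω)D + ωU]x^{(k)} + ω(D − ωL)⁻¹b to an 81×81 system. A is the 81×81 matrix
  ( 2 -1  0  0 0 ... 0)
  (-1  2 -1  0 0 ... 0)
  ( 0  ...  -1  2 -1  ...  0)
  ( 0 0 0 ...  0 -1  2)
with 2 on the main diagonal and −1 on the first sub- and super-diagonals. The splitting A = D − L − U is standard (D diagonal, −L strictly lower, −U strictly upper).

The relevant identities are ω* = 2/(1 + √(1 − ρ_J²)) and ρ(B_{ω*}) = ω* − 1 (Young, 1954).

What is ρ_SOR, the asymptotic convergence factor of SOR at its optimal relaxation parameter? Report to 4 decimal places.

ρ_SOR = 0.9262

With n=81, ρ(Jacobi) = cos(π/82) = 0.9993.
√(1−ρ_J²) = |sin(π/82)| = 0.03830
ω* = 2/(1+0.03830) = 1.9262
Hence ρ(B_{ω*}) = 1.9262 − 1 = 0.9262.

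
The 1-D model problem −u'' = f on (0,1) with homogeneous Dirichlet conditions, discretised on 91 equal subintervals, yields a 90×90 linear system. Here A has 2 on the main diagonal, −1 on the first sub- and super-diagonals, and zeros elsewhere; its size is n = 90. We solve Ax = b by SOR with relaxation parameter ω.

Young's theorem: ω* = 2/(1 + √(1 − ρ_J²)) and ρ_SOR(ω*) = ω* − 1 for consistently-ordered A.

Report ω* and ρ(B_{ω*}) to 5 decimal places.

[ρ_J] n=90: ρ(B_J) = cos(π/(n+1)) = cos(π/91) = 0.99940.
1 − cos²(π/91) = sin²(π/91) ⇒ √(1−ρ_J²) = sin(π/91) = 0.034516.
ω* = 2/(1 + 0.034516) = 2/1.034516 = 1.93327.
ρ_SOR = ω* − 1 = 1.93327 − 1 = 0.93327.

ω* = 1.93327, ρ_SOR = 0.93327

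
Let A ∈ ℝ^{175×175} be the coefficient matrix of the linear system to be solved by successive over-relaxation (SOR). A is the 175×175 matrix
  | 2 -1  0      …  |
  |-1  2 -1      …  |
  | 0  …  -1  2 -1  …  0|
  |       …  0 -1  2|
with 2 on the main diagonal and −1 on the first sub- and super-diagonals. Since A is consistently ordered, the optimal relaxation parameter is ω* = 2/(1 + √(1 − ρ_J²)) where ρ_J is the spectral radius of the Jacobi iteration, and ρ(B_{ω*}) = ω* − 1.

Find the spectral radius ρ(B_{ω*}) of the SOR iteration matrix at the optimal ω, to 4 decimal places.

ρ_J = max_k |cos(kπ/176)| = cos(π/176) = 0.9998
√(1−ρ_J²) simplifies to sin(π/176) = 0.01785.
Young: ω* = 2/(1+√(1−ρ_J²)) = 2/(1+0.01785) = 2/1.01785 = 1.9649.
ρ(B_{ω*}) = ω*−1 = 0.9649

ρ_SOR = 0.9649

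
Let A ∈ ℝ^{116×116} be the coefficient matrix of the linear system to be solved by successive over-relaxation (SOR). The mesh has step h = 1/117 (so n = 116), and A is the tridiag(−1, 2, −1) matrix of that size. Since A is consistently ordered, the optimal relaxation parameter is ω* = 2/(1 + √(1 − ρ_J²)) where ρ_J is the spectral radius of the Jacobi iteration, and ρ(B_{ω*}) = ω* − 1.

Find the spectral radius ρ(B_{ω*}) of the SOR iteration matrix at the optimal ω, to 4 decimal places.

ρ_SOR = 0.9477

With n=116, ρ(Jacobi) = cos(π/117) = 0.9996.
root = sin(π/117) = 0.02685  (since 1−cos² = sin²).
[ω*] 2 ÷ (1 + 0.02685) = 2 ÷ 1.02685 = 1.9477.
and ρ(B_{ω*}) = 1.9477 − 1 = 0.9477.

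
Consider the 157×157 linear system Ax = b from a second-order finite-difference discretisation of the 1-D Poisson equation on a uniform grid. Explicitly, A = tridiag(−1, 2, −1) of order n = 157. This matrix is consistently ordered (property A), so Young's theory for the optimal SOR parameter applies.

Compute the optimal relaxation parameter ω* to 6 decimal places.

ω* = 1.961011

B_J for the 157×157 system has eigenvalues cos(kπ/158); ρ_J = cos(π/158) = 0.999802.
√(1 − cos²(π/158)) = sin(π/158) ≈ 0.0198822.
Then 2/(1+√(1−ρ_J²)) = 2/(1+0.0198822); ω* = 2/1.0198822 = 1.961011.
and ρ(B_{ω*}) = 1.961011 − 1 = 0.961011.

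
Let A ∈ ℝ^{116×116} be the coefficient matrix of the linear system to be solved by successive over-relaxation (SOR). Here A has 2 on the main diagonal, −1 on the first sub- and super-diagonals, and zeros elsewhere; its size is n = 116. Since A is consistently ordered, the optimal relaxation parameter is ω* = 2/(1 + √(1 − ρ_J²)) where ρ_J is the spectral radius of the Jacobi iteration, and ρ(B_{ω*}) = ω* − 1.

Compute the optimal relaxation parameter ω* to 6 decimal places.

½·tridiag(1,0,1) at n=116: λ_k = cos(kπ/117); max |λ| at k=1 ⇒ ρ_J = cos(π/117) ≈ 0.999640.
√(1 − cos²(π/117)) = sin(π/117) ≈ 0.0268480.
ω* = 2/(1+0.0268480) = 1.947708
Hence ρ(B_{ω*}) = 1.947708 − 1 = 0.947708.

ω* = 1.947708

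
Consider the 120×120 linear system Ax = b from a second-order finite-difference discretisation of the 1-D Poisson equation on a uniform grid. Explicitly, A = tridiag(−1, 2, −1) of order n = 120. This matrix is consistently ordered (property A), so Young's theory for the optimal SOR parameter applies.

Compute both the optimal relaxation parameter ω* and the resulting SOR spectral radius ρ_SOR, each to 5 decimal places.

ω* = 1.94939, ρ_SOR = 0.94939

With n=120, ρ(Jacobi) = cos(π/121) = 0.99966.
√(1−ρ_J²) simplifies to sin(π/121) = 0.025961.
So ω* = 2/1.025961 = 1.94939 (Young).
and ρ(B_{ω*}) = 1.94939 − 1 = 0.94939.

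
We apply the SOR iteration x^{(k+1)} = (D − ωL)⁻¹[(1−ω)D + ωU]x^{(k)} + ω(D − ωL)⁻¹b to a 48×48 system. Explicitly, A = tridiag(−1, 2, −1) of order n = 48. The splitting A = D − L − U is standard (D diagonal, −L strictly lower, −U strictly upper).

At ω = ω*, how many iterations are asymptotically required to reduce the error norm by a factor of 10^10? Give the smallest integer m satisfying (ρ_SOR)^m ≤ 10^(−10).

B_J for the 48×48 system has eigenvalues cos(kπ/49); ρ_J = cos(π/49) = 0.9979454.
√(1−ρ_J²) = |sin(π/49)| = 0.0640702
Young: ω* = 2/(1+√(1−ρ_J²)) = 2/(1+0.0640702) = 2/1.0640702 = 1.8795752.
ρ(B_{ω*}) = ω*−1 = 0.8795752
10·ln10 = 23.0259; −ln(0.8795752) = 0.128316; m = ⌈23.0259/0.128316⌉ = ⌈179.447⌉ = 180.

m = 180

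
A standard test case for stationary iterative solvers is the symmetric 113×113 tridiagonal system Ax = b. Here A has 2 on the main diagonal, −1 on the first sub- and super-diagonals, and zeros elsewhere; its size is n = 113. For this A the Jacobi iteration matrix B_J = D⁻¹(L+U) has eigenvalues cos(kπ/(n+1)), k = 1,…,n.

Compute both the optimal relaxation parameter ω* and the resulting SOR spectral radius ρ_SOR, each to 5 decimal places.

ω* = 1.94637, ρ_SOR = 0.94637

½·tridiag(1,0,1) at n=113: λ_k = cos(kπ/114); max |λ| at k=1 ⇒ ρ_J = cos(π/114) ≈ 0.99962.
√(1−ρ_J²) simplifies to sin(π/114) = 0.027554.
ω* = 2/(1+0.027554) = 1.94637
[ρ_SOR] ω* − 1 = 0.94637.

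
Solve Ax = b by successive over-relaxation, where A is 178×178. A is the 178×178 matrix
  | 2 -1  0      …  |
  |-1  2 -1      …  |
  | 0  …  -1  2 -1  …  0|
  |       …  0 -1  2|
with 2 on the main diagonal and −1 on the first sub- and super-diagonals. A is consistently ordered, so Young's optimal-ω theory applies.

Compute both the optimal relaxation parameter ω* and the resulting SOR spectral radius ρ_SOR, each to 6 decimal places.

B_J for the 178×178 system has eigenvalues cos(kπ/179); ρ_J = cos(π/179) = 0.999846.
√(1−ρ_J²) = |sin(π/179)| = 0.0175499
ω* = 2 / (1 + 0.0175499) = 2 / 1.0175499 ≈ 1.965506.
and ρ(B_{ω*}) = 1.965506 − 1 = 0.965506.

ω* = 1.965506, ρ_SOR = 0.965506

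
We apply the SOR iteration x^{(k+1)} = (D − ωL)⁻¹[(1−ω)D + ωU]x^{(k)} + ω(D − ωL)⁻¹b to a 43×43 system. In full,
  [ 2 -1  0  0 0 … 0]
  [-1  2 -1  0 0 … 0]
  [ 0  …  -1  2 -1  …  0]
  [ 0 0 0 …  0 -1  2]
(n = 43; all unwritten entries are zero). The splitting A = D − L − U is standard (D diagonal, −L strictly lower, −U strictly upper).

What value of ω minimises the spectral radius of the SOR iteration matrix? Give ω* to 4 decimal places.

With n=43, ρ(Jacobi) = cos(π/44) = 0.9975.
√(1−ρ_J²) = |sin(π/44)| = 0.07134
ω* = 2 / (1 + 0.07134) = 2 / 1.07134 ≈ 1.8668.
ρ_SOR = ω* − 1 ≈ 0.8668.

ω* = 1.8668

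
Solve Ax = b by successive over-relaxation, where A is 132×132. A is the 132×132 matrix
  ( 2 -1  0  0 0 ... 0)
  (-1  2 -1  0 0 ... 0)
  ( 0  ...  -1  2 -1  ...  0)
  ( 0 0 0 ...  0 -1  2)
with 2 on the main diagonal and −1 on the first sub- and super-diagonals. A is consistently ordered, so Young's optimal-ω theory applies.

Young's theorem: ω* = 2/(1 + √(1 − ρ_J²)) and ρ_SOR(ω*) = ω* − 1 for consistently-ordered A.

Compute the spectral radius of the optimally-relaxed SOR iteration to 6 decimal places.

B_J for the 132×132 system has eigenvalues cos(kπ/133); ρ_J = cos(π/133) = 0.999721.
root = sin(π/133) = 0.0236188  (since 1−cos² = sin²).
ω* = 2/(1+0.0236188) = 1.953852
ρ_SOR = ω* − 1 = 1.953852 − 1 = 0.953852.

ρ_SOR = 0.953852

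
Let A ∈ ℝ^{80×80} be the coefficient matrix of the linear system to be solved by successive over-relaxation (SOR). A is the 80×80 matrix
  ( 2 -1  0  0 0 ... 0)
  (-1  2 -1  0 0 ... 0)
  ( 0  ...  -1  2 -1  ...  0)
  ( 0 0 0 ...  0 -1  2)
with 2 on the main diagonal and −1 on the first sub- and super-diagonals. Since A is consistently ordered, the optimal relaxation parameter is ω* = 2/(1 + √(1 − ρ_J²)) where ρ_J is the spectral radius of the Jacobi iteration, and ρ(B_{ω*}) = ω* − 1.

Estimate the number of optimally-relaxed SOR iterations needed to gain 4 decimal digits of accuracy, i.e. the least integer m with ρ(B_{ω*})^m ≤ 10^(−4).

m = 119

½·tridiag(1,0,1) at n=80: λ_k = cos(kπ/81); max |λ| at k=1 ⇒ ρ_J = cos(π/81) ≈ 0.9992480.
√(1 − cos²(π/81)) = sin(π/81) ≈ 0.0387754.
ω* = 2/(1 + 0.0387754) = 2/1.0387754 = 1.9253440.
At ω = 1.9253440 every |λ(B_ω)| = ω−1, so ρ_SOR = 0.9253440.
4·ln10 = 9.21034; −ln(0.9253440) = 0.0775897; m = ⌈9.21034/0.0775897⌉ = ⌈118.706⌉ = 119.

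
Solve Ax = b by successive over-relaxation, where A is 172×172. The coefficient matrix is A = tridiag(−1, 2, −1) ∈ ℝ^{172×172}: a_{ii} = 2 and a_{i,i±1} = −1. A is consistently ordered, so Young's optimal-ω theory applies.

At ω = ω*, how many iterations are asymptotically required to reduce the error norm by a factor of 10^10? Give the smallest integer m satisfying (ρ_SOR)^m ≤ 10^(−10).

B_J for the 172×172 system has eigenvalues cos(kπ/173); ρ_J = cos(π/173) = 0.9998351.
√(1 − cos²(π/173)) = sin(π/173) ≈ 0.0181585.
So ω* = 2/1.0181585 = 1.9643307 (Young).
and ρ(B_{ω*}) = 1.9643307 − 1 = 0.9643307.
ρ_SOR^m ≤ 10^(−10) ⇔ m ≥ 10·ln10/(−ln 0.9643307) = 23.0259/0.036321 = 633.956; m = ⌈633.956⌉ = 634.

m = 634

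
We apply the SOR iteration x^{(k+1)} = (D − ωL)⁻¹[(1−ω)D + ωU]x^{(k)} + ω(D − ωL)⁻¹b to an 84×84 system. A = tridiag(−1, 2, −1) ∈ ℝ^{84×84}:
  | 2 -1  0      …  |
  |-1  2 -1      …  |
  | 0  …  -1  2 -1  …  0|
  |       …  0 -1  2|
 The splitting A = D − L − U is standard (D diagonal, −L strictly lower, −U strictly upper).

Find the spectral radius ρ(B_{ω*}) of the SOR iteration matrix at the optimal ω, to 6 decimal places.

ρ_SOR = 0.928731

½·tridiag(1,0,1) at n=84: λ_k = cos(kπ/85); max |λ| at k=1 ⇒ ρ_J = cos(π/85) ≈ 0.999317.
√(1−ρ_J²) = |sin(π/85)| = 0.0369515
ω* = 2/(1 + 0.0369515) = 2/1.0369515 = 1.928731.
Hence ρ(B_{ω*}) = 1.928731 − 1 = 0.928731.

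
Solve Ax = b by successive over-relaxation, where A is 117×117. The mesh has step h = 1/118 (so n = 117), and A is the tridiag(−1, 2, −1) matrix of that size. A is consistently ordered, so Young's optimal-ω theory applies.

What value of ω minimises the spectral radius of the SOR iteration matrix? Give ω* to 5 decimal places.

n=117: λ(B_J) = 1 − λ(A)/2 = cos(kπ/118); k=1 gives ρ_J = 0.99965.
1 − cos²(π/118) = sin²(π/118) ⇒ √(1−ρ_J²) = sin(π/118) = 0.026621.
So ω* = 2/1.026621 = 1.94814 (Young).
Hence ρ(B_{ω*}) = 1.94814 − 1 = 0.94814.

ω* = 1.94814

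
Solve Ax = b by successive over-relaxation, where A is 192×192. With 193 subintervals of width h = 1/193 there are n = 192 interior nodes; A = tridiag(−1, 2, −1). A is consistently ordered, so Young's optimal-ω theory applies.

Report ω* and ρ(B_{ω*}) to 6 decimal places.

[ρ_J] n=192: ρ(B_J) = cos(π/(n+1)) = cos(π/193) = 0.999868.
√(1−ρ_J²) = |sin(π/193)| = 0.0162770
Young: ω* = 2/(1+√(1−ρ_J²)) = 2/(1+0.0162770) = 2/1.0162770 = 1.967967.
[ρ_SOR] ω* − 1 = 0.967967.

ω* = 1.967967, ρ_SOR = 0.967967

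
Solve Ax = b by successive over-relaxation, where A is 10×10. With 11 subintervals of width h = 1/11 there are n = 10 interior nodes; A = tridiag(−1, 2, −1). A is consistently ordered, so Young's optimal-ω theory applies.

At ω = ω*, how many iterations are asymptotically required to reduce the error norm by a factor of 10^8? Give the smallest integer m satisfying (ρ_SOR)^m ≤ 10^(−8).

spectrum of D⁻¹(L+U) = {cos(kπ/11) : 1≤k≤10}; ρ_J = cos(π/11) = 0.9594930.
root = sin(π/11) = 0.2817326  (since 1−cos² = sin²).
ω* = 2 / (1 + 0.2817326) = 2 / 1.2817326 ≈ 1.5603879.
At ω = 1.5603879 every |λ(B_ω)| = ω−1, so ρ_SOR = 0.5603879.
ρ_SOR^m ≤ 10^(−8) ⇔ m ≥ 8·ln10/(−ln 0.5603879) = 18.4207/0.579126 = 31.808; m = ⌈31.808⌉ = 32.

m = 32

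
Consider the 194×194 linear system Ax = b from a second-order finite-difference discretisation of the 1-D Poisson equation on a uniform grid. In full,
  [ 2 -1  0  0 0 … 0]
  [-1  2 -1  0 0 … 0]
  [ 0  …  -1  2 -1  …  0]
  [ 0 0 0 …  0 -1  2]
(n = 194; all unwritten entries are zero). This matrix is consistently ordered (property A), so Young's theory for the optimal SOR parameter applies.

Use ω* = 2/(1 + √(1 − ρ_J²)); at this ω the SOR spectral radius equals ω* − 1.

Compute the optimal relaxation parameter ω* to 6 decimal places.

ω* = 1.968291

ρ_J = max_k |cos(kπ/195)| = cos(π/195) = 0.999870
√(1 − cos²(π/195)) = sin(π/195) ≈ 0.0161100.
ω* = 2 / (1 + 0.0161100) = 2 / 1.0161100 ≈ 1.968291.
ρ(B_{ω*}) = ω*−1 = 0.968291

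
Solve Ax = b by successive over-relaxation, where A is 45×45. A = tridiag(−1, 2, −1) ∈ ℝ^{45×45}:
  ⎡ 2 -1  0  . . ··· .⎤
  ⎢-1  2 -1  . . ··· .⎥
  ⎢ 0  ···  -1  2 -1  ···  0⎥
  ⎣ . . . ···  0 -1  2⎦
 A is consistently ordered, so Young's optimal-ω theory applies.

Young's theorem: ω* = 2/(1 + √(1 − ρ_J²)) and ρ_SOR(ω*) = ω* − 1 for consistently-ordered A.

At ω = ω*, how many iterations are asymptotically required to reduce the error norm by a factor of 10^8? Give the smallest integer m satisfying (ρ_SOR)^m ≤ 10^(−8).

With n=45, ρ(Jacobi) = cos(π/46) = 0.9976688.
√(1−ρ_J²) simplifies to sin(π/46) = 0.0682424.
ω* = 2/(1+0.0682424) = 1.8722342
At ω = 1.8722342 every |λ(B_ω)| = ω−1, so ρ_SOR = 0.8722342.
Need (0.8722342)^m ≤ 10^(−8): m ≥ 8·ln10/|ln 0.8722342| = 18.4207/0.136697 = 134.756 ⇒ m = 135.

m = 135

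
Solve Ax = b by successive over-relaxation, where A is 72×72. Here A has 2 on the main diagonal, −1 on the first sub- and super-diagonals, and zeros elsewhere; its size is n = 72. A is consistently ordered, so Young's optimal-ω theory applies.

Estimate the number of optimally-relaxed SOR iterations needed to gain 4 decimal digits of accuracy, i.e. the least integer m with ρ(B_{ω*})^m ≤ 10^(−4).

n=72: λ(B_J) = 1 − λ(A)/2 = cos(kπ/73); k=1 gives ρ_J = 0.9990741.
root = sin(π/73) = 0.0430222  (since 1−cos² = sin²).
Young: ω* = 2/(1+√(1−ρ_J²)) = 2/(1+0.0430222) = 2/1.0430222 = 1.9175047.
At ω = 1.9175047 every |λ(B_ω)| = ω−1, so ρ_SOR = 0.9175047.
For 4 digits: m = 4·ln10 / (−ln 0.9175047) = 9.21034/0.0860976 = 106.976; round up → m = 107.

m = 107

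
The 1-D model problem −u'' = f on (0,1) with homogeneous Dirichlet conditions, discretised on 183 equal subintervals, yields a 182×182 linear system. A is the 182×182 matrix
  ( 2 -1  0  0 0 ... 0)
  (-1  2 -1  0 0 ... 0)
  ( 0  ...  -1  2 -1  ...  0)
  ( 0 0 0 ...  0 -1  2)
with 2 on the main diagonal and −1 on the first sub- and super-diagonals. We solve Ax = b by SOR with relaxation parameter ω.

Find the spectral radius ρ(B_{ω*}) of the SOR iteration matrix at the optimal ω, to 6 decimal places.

ρ_SOR = 0.966247

With n=182, ρ(Jacobi) = cos(π/183) = 0.999853.
1 − cos²(π/183) = sin²(π/183) ⇒ √(1−ρ_J²) = sin(π/183) = 0.0171663.
ω* = 2 / (1 + 0.0171663) = 2 / 1.0171663 ≈ 1.966247.
ρ_SOR = ω* − 1 ≈ 0.966247.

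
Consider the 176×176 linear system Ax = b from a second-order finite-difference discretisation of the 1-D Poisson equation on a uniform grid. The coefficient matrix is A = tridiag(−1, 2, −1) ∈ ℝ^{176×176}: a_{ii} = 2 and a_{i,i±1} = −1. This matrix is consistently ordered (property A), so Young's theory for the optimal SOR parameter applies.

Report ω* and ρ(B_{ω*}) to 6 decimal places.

ω* = 1.965123, ρ_SOR = 0.965123

With n=176, ρ(Jacobi) = cos(π/177) = 0.999842.
1 − cos²(π/177) = sin²(π/177) ⇒ √(1−ρ_J²) = sin(π/177) = 0.0177482.
[ω*] 2 ÷ (1 + 0.0177482) = 2 ÷ 1.0177482 = 1.965123.
and ρ(B_{ω*}) = 1.965123 − 1 = 0.965123.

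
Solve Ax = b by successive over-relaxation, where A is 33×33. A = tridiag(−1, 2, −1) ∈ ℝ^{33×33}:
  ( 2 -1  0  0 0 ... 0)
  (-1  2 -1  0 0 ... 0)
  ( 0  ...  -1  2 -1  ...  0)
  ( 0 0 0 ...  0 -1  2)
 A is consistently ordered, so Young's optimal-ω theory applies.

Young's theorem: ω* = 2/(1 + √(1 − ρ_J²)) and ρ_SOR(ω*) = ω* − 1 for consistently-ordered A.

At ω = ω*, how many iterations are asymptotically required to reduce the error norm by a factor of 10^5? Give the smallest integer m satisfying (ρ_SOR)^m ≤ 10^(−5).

spectrum of D⁻¹(L+U) = {cos(kπ/34) : 1≤k≤33}; ρ_J = cos(π/34) = 0.9957342.
root = sin(π/34) = 0.0922684  (since 1−cos² = sin²).
So ω* = 2/1.0922684 = 1.8310518 (Young).
ρ_SOR = ω* − 1 ≈ 0.8310518.
Need (0.8310518)^m ≤ 10^(−5): m ≥ 5·ln10/|ln 0.8310518| = 11.5129/0.185063 = 62.211 ⇒ m = 63.

m = 63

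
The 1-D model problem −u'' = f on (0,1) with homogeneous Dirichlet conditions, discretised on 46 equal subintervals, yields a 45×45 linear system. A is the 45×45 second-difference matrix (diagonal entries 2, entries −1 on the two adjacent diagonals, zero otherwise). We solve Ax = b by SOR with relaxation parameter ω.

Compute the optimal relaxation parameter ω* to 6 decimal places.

With n=45, ρ(Jacobi) = cos(π/46) = 0.997669.
√(1−ρ_J²) = |sin(π/46)| = 0.0682424
So ω* = 2/1.0682424 = 1.872234 (Young).
At ω = 1.872234 every |λ(B_ω)| = ω−1, so ρ_SOR = 0.872234.

ω* = 1.872234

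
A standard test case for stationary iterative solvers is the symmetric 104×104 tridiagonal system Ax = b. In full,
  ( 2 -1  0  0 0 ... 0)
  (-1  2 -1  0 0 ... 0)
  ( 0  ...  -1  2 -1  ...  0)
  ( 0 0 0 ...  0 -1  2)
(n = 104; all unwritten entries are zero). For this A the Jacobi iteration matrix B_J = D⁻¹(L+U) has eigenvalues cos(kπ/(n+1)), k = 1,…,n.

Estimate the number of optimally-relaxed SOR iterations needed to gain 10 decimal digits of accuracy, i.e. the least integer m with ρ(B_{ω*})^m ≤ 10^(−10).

m = 385

½·tridiag(1,0,1) at n=104: λ_k = cos(kπ/105); max |λ| at k=1 ⇒ ρ_J = cos(π/105) ≈ 0.9995524.
√(1−ρ_J²) = |sin(π/105)| = 0.0299155
Then 2/(1+√(1−ρ_J²)) = 2/(1+0.0299155); ω* = 2/1.0299155 = 1.9419069.
ρ_SOR = ω* − 1 = 1.9419069 − 1 = 0.9419069.
ρ_SOR^m ≤ 10^(−10) ⇔ m ≥ 10·ln10/(−ln 0.9419069) = 23.0259/0.0598488 = 384.735; m = ⌈384.735⌉ = 385.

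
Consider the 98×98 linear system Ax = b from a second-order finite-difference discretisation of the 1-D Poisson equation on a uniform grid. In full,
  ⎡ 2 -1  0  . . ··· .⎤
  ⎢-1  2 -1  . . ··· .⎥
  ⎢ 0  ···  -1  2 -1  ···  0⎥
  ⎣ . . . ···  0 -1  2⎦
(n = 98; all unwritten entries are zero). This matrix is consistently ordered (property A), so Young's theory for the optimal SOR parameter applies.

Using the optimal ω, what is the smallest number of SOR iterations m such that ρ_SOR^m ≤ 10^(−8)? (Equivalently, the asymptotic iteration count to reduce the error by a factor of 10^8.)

m = 291

B_J for the 98×98 system has eigenvalues cos(kπ/99); ρ_J = cos(π/99) = 0.9994965.
root = sin(π/99) = 0.0317279  (since 1−cos² = sin²).
[ω*] 2 ÷ (1 + 0.0317279) = 2 ÷ 1.0317279 = 1.9384956.
ρ_SOR = ω* − 1 = 1.9384956 − 1 = 0.9384956.
ρ_SOR^m ≤ 10^(−8) ⇔ m ≥ 8·ln10/(−ln 0.9384956) = 18.4207/0.0634771 = 290.194; m = ⌈290.194⌉ = 291.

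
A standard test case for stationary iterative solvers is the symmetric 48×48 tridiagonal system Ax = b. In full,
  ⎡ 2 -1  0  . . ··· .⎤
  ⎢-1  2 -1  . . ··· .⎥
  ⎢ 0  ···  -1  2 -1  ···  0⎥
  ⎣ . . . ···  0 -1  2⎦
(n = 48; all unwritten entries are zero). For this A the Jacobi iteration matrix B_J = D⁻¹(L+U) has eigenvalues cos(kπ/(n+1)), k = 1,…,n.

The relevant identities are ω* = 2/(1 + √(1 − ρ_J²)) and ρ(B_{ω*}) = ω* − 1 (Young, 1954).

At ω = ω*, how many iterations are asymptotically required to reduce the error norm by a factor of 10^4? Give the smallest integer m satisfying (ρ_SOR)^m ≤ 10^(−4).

[ρ_J] n=48: ρ(B_J) = cos(π/(n+1)) = cos(π/49) = 0.9979454.
root = sin(π/49) = 0.0640702  (since 1−cos² = sin²).
ω* = 2 / (1 + 0.0640702) = 2 / 1.0640702 ≈ 1.8795752.
Hence ρ(B_{ω*}) = 1.8795752 − 1 = 0.8795752.
Need (0.8795752)^m ≤ 10^(−4): m ≥ 4·ln10/|ln 0.8795752| = 9.21034/0.128316 = 71.779 ⇒ m = 72.

m = 72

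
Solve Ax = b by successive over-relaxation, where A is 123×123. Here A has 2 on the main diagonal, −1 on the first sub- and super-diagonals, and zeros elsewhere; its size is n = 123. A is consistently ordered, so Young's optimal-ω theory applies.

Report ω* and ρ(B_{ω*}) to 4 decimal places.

n=123: λ(B_J) = 1 − λ(A)/2 = cos(kπ/124); k=1 gives ρ_J = 0.9997.
root = sin(π/124) = 0.02533  (since 1−cos² = sin²).
Young: ω* = 2/(1+√(1−ρ_J²)) = 2/(1+0.02533) = 2/1.02533 = 1.9506.
[ρ_SOR] ω* − 1 = 0.9506.

ω* = 1.9506, ρ_SOR = 0.9506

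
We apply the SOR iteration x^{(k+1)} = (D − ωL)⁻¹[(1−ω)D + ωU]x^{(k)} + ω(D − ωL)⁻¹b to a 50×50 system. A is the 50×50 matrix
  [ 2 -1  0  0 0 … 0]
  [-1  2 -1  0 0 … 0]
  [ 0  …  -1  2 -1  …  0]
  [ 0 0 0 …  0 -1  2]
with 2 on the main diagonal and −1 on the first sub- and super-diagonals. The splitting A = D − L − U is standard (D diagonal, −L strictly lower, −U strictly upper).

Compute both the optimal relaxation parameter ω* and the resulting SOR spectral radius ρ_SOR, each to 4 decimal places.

ω* = 1.8840, ρ_SOR = 0.8840

½·tridiag(1,0,1) at n=50: λ_k = cos(kπ/51); max |λ| at k=1 ⇒ ρ_J = cos(π/51) ≈ 0.9981.
1 − cos²(π/51) = sin²(π/51) ⇒ √(1−ρ_J²) = sin(π/51) = 0.06156.
So ω* = 2/1.06156 = 1.8840 (Young).
[ρ_SOR] ω* − 1 = 0.8840.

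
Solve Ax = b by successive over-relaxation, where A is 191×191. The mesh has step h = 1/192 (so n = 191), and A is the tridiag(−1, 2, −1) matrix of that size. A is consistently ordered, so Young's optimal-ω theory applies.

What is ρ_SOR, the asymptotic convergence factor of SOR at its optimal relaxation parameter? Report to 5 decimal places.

With n=191, ρ(Jacobi) = cos(π/192) = 0.99987.
root = sin(π/192) = 0.016362  (since 1−cos² = sin²).
ω* = 2 / (1 + 0.016362) = 2 / 1.016362 ≈ 1.96780.
ρ(B_{ω*}) = ω*−1 = 0.96780

ρ_SOR = 0.96780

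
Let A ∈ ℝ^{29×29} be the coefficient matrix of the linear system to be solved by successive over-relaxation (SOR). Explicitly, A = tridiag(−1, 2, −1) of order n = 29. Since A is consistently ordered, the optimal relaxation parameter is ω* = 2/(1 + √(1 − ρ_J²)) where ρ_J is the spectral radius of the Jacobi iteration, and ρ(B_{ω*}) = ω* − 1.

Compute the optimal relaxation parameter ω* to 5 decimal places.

ω* = 1.81073

With n=29, ρ(Jacobi) = cos(π/30) = 0.99452.
√(1−ρ_J²) simplifies to sin(π/30) = 0.104528.
[ω*] 2 ÷ (1 + 0.104528) = 2 ÷ 1.104528 = 1.81073.
ρ_SOR = ω* − 1 = 1.81073 − 1 = 0.81073.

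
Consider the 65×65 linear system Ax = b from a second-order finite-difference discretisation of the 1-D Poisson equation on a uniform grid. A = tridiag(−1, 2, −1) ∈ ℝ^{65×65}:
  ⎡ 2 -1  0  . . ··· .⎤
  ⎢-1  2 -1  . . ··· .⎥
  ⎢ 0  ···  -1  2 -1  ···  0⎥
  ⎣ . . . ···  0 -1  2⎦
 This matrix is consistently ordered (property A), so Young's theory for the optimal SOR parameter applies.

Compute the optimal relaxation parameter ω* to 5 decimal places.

ω* = 1.90916

½·tridiag(1,0,1) at n=65: λ_k = cos(kπ/66); max |λ| at k=1 ⇒ ρ_J = cos(π/66) ≈ 0.99887.
1 − cos²(π/66) = sin²(π/66) ⇒ √(1−ρ_J²) = sin(π/66) = 0.047582.
ω* = 2/(1 + 0.047582) = 2/1.047582 = 1.90916.
and ρ(B_{ω*}) = 1.90916 − 1 = 0.90916.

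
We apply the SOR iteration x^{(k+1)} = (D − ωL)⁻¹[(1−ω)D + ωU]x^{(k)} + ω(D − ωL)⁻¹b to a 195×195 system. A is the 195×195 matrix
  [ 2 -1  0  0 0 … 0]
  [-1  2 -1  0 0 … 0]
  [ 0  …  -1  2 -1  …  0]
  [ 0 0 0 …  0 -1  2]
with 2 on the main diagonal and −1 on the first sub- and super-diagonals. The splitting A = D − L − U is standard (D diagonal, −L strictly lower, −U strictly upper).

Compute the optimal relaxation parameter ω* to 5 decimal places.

B_J for the 195×195 system has eigenvalues cos(kπ/196); ρ_J = cos(π/196) = 0.99987.
1 − cos²(π/196) = sin²(π/196) ⇒ √(1−ρ_J²) = sin(π/196) = 0.016028.
Then 2/(1+√(1−ρ_J²)) = 2/(1+0.016028); ω* = 2/1.016028 = 1.96845.
ρ_SOR = ω* − 1 = 1.96845 − 1 = 0.96845.

ω* = 1.96845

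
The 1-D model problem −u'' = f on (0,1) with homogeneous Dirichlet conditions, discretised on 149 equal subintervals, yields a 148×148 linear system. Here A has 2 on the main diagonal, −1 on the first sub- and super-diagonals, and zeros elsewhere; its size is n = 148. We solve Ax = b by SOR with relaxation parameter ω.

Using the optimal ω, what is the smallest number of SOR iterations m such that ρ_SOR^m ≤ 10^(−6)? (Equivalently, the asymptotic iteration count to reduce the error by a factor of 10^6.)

ρ_J = max_k |cos(kπ/149)| = cos(π/149) = 0.9997777
root = sin(π/149) = 0.0210830  (since 1−cos² = sin²).
ω* = 2 / (1 + 0.0210830) = 2 / 1.0210830 ≈ 1.9587046.
ρ_SOR = ω* − 1 ≈ 0.9587046.
Need (0.9587046)^m ≤ 10^(−6): m ≥ 6·ln10/|ln 0.9587046| = 13.8155/0.0421723 = 327.597 ⇒ m = 328.

m = 328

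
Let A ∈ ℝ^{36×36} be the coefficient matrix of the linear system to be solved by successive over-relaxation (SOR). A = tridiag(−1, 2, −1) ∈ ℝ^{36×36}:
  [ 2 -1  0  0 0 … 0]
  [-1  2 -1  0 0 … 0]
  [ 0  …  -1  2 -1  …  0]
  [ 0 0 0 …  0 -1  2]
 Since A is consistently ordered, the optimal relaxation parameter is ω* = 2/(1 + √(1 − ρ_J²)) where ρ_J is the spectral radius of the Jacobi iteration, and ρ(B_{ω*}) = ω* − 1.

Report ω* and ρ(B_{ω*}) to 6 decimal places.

ω* = 1.843648, ρ_SOR = 0.843648

With n=36, ρ(Jacobi) = cos(π/37) = 0.996397.
√(1−ρ_J²) simplifies to sin(π/37) = 0.0848059.
[ω*] 2 ÷ (1 + 0.0848059) = 2 ÷ 1.0848059 = 1.843648.
Hence ρ(B_{ω*}) = 1.843648 − 1 = 0.843648.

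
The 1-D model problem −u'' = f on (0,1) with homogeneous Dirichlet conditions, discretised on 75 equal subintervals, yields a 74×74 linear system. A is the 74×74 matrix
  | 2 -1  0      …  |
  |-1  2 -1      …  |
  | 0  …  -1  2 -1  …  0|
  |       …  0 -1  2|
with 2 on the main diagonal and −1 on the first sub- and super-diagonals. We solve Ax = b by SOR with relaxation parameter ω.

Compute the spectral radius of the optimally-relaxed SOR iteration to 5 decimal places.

[ρ_J] n=74: ρ(B_J) = cos(π/(n+1)) = cos(π/75) = 0.99912.
√(1−ρ_J²) simplifies to sin(π/75) = 0.041876.
ω* = 2/(1 + 0.041876) = 2/1.041876 = 1.91961.
ρ_SOR = ω* − 1 ≈ 0.91961.

ρ_SOR = 0.91961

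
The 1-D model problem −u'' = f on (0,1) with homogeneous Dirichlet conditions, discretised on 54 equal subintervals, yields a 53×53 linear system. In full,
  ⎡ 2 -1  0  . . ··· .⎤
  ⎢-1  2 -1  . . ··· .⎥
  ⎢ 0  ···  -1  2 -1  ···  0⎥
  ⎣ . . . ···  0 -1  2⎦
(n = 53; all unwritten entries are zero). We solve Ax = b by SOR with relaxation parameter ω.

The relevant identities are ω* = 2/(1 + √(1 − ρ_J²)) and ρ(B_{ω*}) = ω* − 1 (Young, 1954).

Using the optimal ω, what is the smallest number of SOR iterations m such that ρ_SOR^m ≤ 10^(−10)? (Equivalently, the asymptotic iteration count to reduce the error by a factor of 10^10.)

m = 198

spectrum of D⁻¹(L+U) = {cos(kπ/54) : 1≤k≤53}; ρ_J = cos(π/54) = 0.9983082.
1 − cos²(π/54) = sin²(π/54) ⇒ √(1−ρ_J²) = sin(π/54) = 0.0581448.
ω* = 2 / (1 + 0.0581448) = 2 / 1.0581448 ≈ 1.8901005.
Hence ρ(B_{ω*}) = 1.8901005 − 1 = 0.8901005.
(0.8901005)^m ≤ 10^{−10}  ⇒  m·ln(0.8901005) ≤ −10·ln10  ⇒  m ≥ 197.781  ⇒  m = 198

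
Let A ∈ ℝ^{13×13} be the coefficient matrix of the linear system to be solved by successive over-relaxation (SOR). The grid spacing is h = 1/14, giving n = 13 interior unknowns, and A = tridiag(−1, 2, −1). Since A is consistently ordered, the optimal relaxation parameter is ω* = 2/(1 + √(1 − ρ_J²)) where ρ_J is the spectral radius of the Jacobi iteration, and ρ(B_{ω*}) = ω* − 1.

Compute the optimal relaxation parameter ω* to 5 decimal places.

ω* = 1.63596

spectrum of D⁻¹(L+U) = {cos(kπ/14) : 1≤k≤13}; ρ_J = cos(π/14) = 0.97493.
√(1−ρ_J²) simplifies to sin(π/14) = 0.222521.
ω* = 2/(1 + 0.222521) = 2/1.222521 = 1.63596.
Hence ρ(B_{ω*}) = 1.63596 − 1 = 0.63596.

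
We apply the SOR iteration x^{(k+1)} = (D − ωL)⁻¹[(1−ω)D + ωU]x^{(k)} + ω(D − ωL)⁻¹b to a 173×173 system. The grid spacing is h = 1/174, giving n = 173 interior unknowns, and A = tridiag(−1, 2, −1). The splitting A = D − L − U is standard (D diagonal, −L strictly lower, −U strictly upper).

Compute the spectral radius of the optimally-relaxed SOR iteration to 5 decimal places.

spectrum of D⁻¹(L+U) = {cos(kπ/174) : 1≤k≤173}; ρ_J = cos(π/174) = 0.99984.
√(1−ρ_J²) = |sin(π/174)| = 0.018054
Young: ω* = 2/(1+√(1−ρ_J²)) = 2/(1+0.018054) = 2/1.018054 = 1.96453.
ρ_SOR = ω* − 1 ≈ 0.96453.

ρ_SOR = 0.96453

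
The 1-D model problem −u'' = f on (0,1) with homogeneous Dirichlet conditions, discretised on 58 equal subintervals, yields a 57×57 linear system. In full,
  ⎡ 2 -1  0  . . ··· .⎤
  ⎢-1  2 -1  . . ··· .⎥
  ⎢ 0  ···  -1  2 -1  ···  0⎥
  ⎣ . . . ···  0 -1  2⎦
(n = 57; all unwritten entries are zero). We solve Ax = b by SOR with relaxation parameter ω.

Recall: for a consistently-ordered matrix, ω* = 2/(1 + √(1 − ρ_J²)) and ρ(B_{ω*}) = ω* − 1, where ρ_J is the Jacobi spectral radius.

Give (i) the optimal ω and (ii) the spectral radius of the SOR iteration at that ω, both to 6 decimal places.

[ρ_J] n=57: ρ(B_J) = cos(π/(n+1)) = cos(π/58) = 0.998533.
√(1−ρ_J²) simplifies to sin(π/58) = 0.0541389.
Then 2/(1+√(1−ρ_J²)) = 2/(1+0.0541389); ω* = 2/1.0541389 = 1.897283.
and ρ(B_{ω*}) = 1.897283 − 1 = 0.897283.

ω* = 1.897283, ρ_SOR = 0.897283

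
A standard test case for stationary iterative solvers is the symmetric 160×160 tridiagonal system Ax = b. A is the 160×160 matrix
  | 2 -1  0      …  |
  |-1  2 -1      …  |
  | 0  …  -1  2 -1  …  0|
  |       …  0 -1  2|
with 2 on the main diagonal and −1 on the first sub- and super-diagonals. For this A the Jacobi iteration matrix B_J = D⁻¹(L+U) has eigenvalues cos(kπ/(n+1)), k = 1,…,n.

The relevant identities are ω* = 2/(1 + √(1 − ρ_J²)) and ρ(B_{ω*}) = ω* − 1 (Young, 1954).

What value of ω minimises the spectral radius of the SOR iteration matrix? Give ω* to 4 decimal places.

ω* = 1.9617

With n=160, ρ(Jacobi) = cos(π/161) = 0.9998.
√(1 − cos²(π/161)) = sin(π/161) ≈ 0.01951.
Young: ω* = 2/(1+√(1−ρ_J²)) = 2/(1+0.01951) = 2/1.01951 = 1.9617.
[ρ_SOR] ω* − 1 = 0.9617.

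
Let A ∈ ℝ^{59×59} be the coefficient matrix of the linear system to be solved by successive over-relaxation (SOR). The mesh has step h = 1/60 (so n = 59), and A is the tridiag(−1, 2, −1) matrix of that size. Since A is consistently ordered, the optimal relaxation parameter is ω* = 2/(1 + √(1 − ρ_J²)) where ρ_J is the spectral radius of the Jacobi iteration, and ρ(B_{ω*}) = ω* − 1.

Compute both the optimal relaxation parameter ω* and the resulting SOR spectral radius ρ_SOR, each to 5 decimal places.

ω* = 1.90053, ρ_SOR = 0.90053

½·tridiag(1,0,1) at n=59: λ_k = cos(kπ/60); max |λ| at k=1 ⇒ ρ_J = cos(π/60) ≈ 0.99863.
√(1−ρ_J²) simplifies to sin(π/60) = 0.052336.
[ω*] 2 ÷ (1 + 0.052336) = 2 ÷ 1.052336 = 1.90053.
ρ_SOR = ω* − 1 ≈ 0.90053.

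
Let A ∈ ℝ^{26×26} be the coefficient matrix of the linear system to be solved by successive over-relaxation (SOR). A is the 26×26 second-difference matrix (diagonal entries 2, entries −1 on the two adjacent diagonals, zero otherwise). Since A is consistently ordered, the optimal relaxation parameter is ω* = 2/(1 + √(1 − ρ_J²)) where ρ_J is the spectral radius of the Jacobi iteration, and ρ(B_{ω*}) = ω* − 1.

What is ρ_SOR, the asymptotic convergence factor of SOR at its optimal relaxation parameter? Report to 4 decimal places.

ρ_SOR = 0.7920

n=26: λ(B_J) = 1 − λ(A)/2 = cos(kπ/27); k=1 gives ρ_J = 0.9932.
1 − cos²(π/27) = sin²(π/27) ⇒ √(1−ρ_J²) = sin(π/27) = 0.11609.
ω* = 2/(1 + 0.11609) = 2/1.11609 = 1.7920.
ρ_SOR = ω* − 1 ≈ 0.7920.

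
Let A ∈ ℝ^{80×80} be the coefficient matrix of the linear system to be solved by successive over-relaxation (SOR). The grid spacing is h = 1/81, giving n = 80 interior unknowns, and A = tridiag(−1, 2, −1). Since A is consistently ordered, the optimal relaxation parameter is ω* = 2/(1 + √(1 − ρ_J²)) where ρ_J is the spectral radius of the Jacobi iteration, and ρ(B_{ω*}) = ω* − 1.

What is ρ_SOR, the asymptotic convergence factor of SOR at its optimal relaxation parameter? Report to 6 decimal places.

½·tridiag(1,0,1) at n=80: λ_k = cos(kπ/81); max |λ| at k=1 ⇒ ρ_J = cos(π/81) ≈ 0.999248.
root = sin(π/81) = 0.0387754  (since 1−cos² = sin²).
[ω*] 2 ÷ (1 + 0.0387754) = 2 ÷ 1.0387754 = 1.925344.
ρ(B_{ω*}) = ω*−1 = 0.925344

ρ_SOR = 0.925344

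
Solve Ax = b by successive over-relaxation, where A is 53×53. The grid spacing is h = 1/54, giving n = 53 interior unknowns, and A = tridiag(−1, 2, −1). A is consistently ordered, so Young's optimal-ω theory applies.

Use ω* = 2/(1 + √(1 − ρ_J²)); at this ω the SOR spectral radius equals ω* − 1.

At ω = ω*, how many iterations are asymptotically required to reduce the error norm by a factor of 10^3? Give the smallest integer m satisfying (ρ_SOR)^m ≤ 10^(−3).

B_J for the 53×53 system has eigenvalues cos(kπ/54); ρ_J = cos(π/54) = 0.9983082.
√(1−ρ_J²) = |sin(π/54)| = 0.0581448
Then 2/(1+√(1−ρ_J²)) = 2/(1+0.0581448); ω* = 2/1.0581448 = 1.8901005.
Hence ρ(B_{ω*}) = 1.8901005 − 1 = 0.8901005.
For 3 digits: m = 3·ln10 / (−ln 0.8901005) = 6.90776/0.116421 = 59.334; round up → m = 60.

m = 60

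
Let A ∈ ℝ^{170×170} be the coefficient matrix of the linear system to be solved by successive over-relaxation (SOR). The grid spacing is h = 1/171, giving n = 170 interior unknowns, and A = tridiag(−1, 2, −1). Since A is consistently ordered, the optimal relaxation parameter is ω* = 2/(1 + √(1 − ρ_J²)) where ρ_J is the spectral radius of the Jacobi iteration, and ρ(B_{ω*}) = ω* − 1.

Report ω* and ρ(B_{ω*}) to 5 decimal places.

ω* = 1.96392, ρ_SOR = 0.96392

[ρ_J] n=170: ρ(B_J) = cos(π/(n+1)) = cos(π/171) = 0.99983.
root = sin(π/171) = 0.018371  (since 1−cos² = sin²).
ω* = 2/(1+0.018371) = 1.96392
and ρ(B_{ω*}) = 1.96392 − 1 = 0.96392.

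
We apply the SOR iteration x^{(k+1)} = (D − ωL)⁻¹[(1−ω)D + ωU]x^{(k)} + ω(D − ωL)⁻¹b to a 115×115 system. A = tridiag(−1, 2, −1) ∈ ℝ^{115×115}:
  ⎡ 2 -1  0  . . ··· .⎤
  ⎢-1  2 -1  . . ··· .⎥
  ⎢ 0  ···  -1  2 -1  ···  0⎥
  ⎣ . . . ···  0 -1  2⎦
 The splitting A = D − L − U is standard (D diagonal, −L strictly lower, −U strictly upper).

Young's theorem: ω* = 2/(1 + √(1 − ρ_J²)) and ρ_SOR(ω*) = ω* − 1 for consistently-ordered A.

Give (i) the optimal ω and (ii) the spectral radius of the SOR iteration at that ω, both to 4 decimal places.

ω* = 1.9473, ρ_SOR = 0.9473

ρ_J = max_k |cos(kπ/116)| = cos(π/116) = 0.9996
√(1 − cos²(π/116)) = sin(π/116) ≈ 0.02708.
Young: ω* = 2/(1+√(1−ρ_J²)) = 2/(1+0.02708) = 2/1.02708 = 1.9473.
Hence ρ(B_{ω*}) = 1.9473 − 1 = 0.9473.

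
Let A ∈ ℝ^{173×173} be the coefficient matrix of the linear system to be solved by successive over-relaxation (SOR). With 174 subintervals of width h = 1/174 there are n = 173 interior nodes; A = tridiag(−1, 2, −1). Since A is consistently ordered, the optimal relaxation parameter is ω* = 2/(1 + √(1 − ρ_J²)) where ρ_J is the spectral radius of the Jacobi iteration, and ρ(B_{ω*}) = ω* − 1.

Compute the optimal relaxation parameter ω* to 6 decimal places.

[ρ_J] n=173: ρ(B_J) = cos(π/(n+1)) = cos(π/174) = 0.999837.
1 − cos²(π/174) = sin²(π/174) ⇒ √(1−ρ_J²) = sin(π/174) = 0.0180541.
[ω*] 2 ÷ (1 + 0.0180541) = 2 ÷ 1.0180541 = 1.964532.
ρ_SOR = ω* − 1 ≈ 0.964532.

ω* = 1.964532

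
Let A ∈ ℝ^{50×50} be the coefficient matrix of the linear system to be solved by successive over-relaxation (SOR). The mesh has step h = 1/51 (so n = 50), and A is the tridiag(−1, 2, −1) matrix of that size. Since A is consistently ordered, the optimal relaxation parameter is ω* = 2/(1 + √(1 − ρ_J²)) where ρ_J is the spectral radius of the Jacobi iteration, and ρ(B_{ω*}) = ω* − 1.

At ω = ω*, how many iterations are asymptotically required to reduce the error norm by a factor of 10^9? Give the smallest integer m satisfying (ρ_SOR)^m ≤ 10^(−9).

m = 169

B_J for the 50×50 system has eigenvalues cos(kπ/51); ρ_J = cos(π/51) = 0.9981033.
root = sin(π/51) = 0.0615609  (since 1−cos² = sin²).
ω* = 2 / (1 + 0.0615609) = 2 / 1.0615609 ≈ 1.8840181.
ρ(B_{ω*}) = ω*−1 = 0.8840181
ρ_SOR^m ≤ 10^(−9) ⇔ m ≥ 9·ln10/(−ln 0.8840181) = 20.7233/0.123278 = 168.102; m = ⌈168.102⌉ = 169.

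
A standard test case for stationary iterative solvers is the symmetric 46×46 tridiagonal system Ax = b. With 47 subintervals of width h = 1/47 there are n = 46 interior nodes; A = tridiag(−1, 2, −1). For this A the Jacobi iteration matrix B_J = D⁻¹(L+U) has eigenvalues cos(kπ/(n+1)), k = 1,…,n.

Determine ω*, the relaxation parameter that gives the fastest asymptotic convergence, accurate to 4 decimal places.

B_J for the 46×46 system has eigenvalues cos(kπ/47); ρ_J = cos(π/47) = 0.9978.
√(1−ρ_J²) simplifies to sin(π/47) = 0.06679.
[ω*] 2 ÷ (1 + 0.06679) = 2 ÷ 1.06679 = 1.8748.
ρ_SOR = ω* − 1 ≈ 0.8748.

ω* = 1.8748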